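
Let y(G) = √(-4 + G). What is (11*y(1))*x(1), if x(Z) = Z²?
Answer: 11*I*√3 ≈ 19.053*I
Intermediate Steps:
(11*y(1))*x(1) = (11*√(-4 + 1))*1² = (11*√(-3))*1 = (11*(I*√3))*1 = (11*I*√3)*1 = 11*I*√3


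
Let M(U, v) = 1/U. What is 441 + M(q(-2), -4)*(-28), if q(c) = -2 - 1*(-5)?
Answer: 1295/3 ≈ 431.67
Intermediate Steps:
q(c) = 3 (q(c) = -2 + 5 = 3)
441 + M(q(-2), -4)*(-28) = 441 - 28/3 = 1295/3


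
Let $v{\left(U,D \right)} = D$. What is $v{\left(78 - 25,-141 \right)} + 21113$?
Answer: $20972$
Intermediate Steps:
$v{\left(78 - 25,-141 \right)} + 21113 = -141 + 21113 = 20972$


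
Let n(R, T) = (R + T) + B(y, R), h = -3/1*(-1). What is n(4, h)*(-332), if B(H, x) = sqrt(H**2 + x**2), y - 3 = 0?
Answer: -3984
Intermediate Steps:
y = 3 (y = 3 + 0 = 3)
h = 3 (h = -3*1*(-1) = -3*(-1) = 3)
n(R, T) = R + T + sqrt(9 + R**2) (n(R, T) = (R + T) + sqrt(3**2 + R**2) = (R + T) + sqrt(9 + R**2) = R + T + sqrt(9 + R**2))
n(4, h)*(-332) = (4 + 3 + sqrt(9 + 4**2))*(-332) = (4 + 3 + sqrt(9 + 16))*(-332) = (4 + 3 + sqrt(25))*(-332) = (4 + 3 + 5)*(-332) = 12*(-332) = -3984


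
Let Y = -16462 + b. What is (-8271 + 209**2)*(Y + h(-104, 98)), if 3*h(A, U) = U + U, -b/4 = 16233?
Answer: -8639544260/3 ≈ -2.8798e+9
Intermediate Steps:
b = -64932 (b = -4*16233 = -64932)
Y = -81394 (Y = -16462 - 64932 = -81394)
h(A, U) = 2*U/3 (h(A, U) = (U + U)/3 = (2*U)/3 = 2*U/3)
(-8271 + 209**2)*(Y + h(-104, 98)) = (-8271 + 209**2)*(-81394 + (2/3)*98) = (-8271 + 43681)*(-81394 + 196/3) = 35410*(-243986/3) = -8639544260/3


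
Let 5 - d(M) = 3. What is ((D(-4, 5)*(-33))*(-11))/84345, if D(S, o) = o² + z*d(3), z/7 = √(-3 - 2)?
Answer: 605/5623 + 1694*I*√5/28115 ≈ 0.10759 + 0.13473*I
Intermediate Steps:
d(M) = 2 (d(M) = 5 - 1*3 = 5 - 3 = 2)
z = 7*I*√5 (z = 7*√(-3 - 2) = 7*√(-5) = 7*(I*√5) = 7*I*√5 ≈ 15.652*I)
D(S, o) = o² + 14*I*√5 (D(S, o) = o² + (7*I*√5)*2 = o² + 14*I*√5)
((D(-4, 5)*(-33))*(-11))/84345 = (((5² + 14*I*√5)*(-33))*(-11))/84345 = (((25 + 14*I*√5)*(-33))*(-11))*(1/84345) = ((-825 - 462*I*√5)*(-11))*(1/84345) = (9075 + 5082*I*√5)*(1/84345) = 605/5623 + 1694*I*√5/28115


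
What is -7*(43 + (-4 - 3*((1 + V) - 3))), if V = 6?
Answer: -189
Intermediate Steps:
-7*(43 + (-4 - 3*((1 + V) - 3))) = -7*(43 + (-4 - 3*((1 + 6) - 3))) = -7*(43 + (-4 - 3*(7 - 3))) = -7*(43 + (-4 - 3*4)) = -7*(43 + (-4 - 12)) = -7*(43 - 16) = -7*27 = -189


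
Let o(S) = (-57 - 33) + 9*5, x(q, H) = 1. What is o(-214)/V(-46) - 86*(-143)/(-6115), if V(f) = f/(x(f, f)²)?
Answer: -290533/281290 ≈ -1.0329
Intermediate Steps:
o(S) = -45 (o(S) = -90 + 45 = -45)
V(f) = f (V(f) = f/(1²) = f/1 = f*1 = f)
o(-214)/V(-46) - 86*(-143)/(-6115) = -45/(-46) - 86*(-143)/(-6115) = -45*(-1/46) + 12298*(-1/6115) = 45/46 - 12298/6115 = -290533/281290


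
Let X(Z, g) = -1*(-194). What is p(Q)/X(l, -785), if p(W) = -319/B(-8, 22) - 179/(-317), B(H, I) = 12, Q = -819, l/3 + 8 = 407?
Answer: -98975/737976 ≈ -0.13412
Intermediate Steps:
l = 1197 (l = -24 + 3*407 = -24 + 1221 = 1197)
p(W) = -98975/3804 (p(W) = -319/12 - 179/(-317) = -319*1/12 - 179*(-1/317) = -319/12 + 179/317 = -98975/3804)
X(Z, g) = 194
p(Q)/X(l, -785) = -98975/3804/194 = -98975/3804*1/194 = -98975/737976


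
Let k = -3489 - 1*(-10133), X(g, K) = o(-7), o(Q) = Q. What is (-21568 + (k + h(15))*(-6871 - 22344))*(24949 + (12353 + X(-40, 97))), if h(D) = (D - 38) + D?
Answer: -7231213626860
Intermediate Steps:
X(g, K) = -7
k = 6644 (k = -3489 + 10133 = 6644)
h(D) = -38 + 2*D (h(D) = (-38 + D) + D = -38 + 2*D)
(-21568 + (k + h(15))*(-6871 - 22344))*(24949 + (12353 + X(-40, 97))) = (-21568 + (6644 + (-38 + 2*15))*(-6871 - 22344))*(24949 + (12353 - 7)) = (-21568 + (6644 + (-38 + 30))*(-29215))*(24949 + 12346) = (-21568 + (6644 - 8)*(-29215))*37295 = (-21568 + 6636*(-29215))*37295 = (-21568 - 193870740)*37295 = -193892308*37295 = -7231213626860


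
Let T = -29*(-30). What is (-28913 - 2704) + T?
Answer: -30747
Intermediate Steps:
T = 870
(-28913 - 2704) + T = (-28913 - 2704) + 870 = -31617 + 870 = -30747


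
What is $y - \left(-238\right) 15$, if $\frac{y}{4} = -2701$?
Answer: $-7234$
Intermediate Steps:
$y = -10804$ ($y = 4 \left(-2701\right) = -10804$)
$y - \left(-238\right) 15 = -10804 - \left(-238\right) 15 = -10804 - -3570 = -10804 + 3570 = -7234$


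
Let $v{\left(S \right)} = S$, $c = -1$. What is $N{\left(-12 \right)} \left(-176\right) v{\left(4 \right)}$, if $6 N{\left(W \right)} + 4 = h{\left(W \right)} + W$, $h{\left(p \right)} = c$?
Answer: $\frac{5984}{3} \approx 1994.7$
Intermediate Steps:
$h{\left(p \right)} = -1$
$N{\left(W \right)} = - \frac{5}{6} + \frac{W}{6}$ ($N{\left(W \right)} = - \frac{2}{3} + \frac{-1 + W}{6} = - \frac{2}{3} + \left(- \frac{1}{6} + \frac{W}{6}\right) = - \frac{5}{6} + \frac{W}{6}$)
$N{\left(-12 \right)} \left(-176\right) v{\left(4 \right)} = \left(- \frac{5}{6} + \frac{1}{6} \left(-12\right)\right) \left(-176\right) 4 = \left(- \frac{5}{6} - 2\right) \left(-176\right) 4 = \left(- \frac{17}{6}\right) \left(-176\right) 4 = \frac{1496}{3} \cdot 4 = \frac{5984}{3}$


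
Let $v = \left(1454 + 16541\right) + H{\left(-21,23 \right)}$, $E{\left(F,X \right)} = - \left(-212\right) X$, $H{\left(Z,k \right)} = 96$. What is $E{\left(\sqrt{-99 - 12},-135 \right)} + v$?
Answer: $-10529$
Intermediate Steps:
$E{\left(F,X \right)} = 212 X$
$v = 18091$ ($v = \left(1454 + 16541\right) + 96 = 17995 + 96 = 18091$)
$E{\left(\sqrt{-99 - 12},-135 \right)} + v = 212 \left(-135\right) + 18091 = -28620 + 18091 = -10529$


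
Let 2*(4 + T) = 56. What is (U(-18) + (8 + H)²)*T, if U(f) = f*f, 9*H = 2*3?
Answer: 28736/3 ≈ 9578.7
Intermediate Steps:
T = 24 (T = -4 + (½)*56 = -4 + 28 = 24)
H = ⅔ (H = (2*3)/9 = (⅑)*6 = ⅔ ≈ 0.66667)
U(f) = f²
(U(-18) + (8 + H)²)*T = ((-18)² + (8 + ⅔)²)*24 = (324 + (26/3)²)*24 = (324 + 676/9)*24 = (3592/9)*24 = 28736/3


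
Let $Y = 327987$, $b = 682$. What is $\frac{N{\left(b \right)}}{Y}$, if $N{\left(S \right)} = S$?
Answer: $\frac{62}{29817} \approx 0.0020793$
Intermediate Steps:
$\frac{N{\left(b \right)}}{Y} = \frac{682}{327987} = 682 \cdot \frac{1}{327987} = \frac{62}{29817}$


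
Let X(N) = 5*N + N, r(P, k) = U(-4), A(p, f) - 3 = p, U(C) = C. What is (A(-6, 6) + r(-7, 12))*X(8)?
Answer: -336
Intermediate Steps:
A(p, f) = 3 + p
r(P, k) = -4
X(N) = 6*N
(A(-6, 6) + r(-7, 12))*X(8) = ((3 - 6) - 4)*(6*8) = (-3 - 4)*48 = -7*48 = -336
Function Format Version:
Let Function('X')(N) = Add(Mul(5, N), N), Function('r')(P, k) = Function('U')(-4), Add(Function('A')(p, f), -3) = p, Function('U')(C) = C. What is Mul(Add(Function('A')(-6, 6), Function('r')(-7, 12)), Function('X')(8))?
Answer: -336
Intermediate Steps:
Function('A')(p, f) = Add(3, p)
Function('r')(P, k) = -4
Function('X')(N) = Mul(6, N)
Mul(Add(Function('A')(-6, 6), Function('r')(-7, 12)), Function('X')(8)) = Mul(Add(Add(3, -6), -4), Mul(6, 8)) = Mul(Add(-3, -4), 48) = Mul(-7, 48) = -336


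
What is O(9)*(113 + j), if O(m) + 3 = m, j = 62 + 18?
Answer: 1158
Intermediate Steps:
j = 80
O(m) = -3 + m
O(9)*(113 + j) = (-3 + 9)*(113 + 80) = 6*193 = 1158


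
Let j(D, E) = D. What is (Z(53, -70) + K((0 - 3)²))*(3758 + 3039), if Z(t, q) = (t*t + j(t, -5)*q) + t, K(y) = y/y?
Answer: -5757059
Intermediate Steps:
K(y) = 1
Z(t, q) = t + t² + q*t (Z(t, q) = (t*t + t*q) + t = (t² + q*t) + t = t + t² + q*t)
(Z(53, -70) + K((0 - 3)²))*(3758 + 3039) = (53*(1 - 70 + 53) + 1)*(3758 + 3039) = (53*(-16) + 1)*6797 = (-848 + 1)*6797 = -847*6797 = -5757059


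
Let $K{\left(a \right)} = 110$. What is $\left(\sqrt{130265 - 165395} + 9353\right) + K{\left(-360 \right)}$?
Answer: $9463 + i \sqrt{35130} \approx 9463.0 + 187.43 i$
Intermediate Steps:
$\left(\sqrt{130265 - 165395} + 9353\right) + K{\left(-360 \right)} = \left(\sqrt{130265 - 165395} + 9353\right) + 110 = \left(\sqrt{-35130} + 9353\right) + 110 = \left(i \sqrt{35130} + 9353\right) + 110 = \left(9353 + i \sqrt{35130}\right) + 110 = 9463 + i \sqrt{35130}$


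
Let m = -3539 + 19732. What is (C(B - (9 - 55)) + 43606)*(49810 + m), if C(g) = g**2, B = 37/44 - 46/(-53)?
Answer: 16468891394285379/5438224 ≈ 3.0284e+9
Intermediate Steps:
B = 3985/2332 (B = 37*(1/44) - 46*(-1/53) = 37/44 + 46/53 = 3985/2332 ≈ 1.7088)
m = 16193
(C(B - (9 - 55)) + 43606)*(49810 + m) = ((3985/2332 - (9 - 55))**2 + 43606)*(49810 + 16193) = ((3985/2332 - 1*(-46))**2 + 43606)*66003 = ((3985/2332 + 46)**2 + 43606)*66003 = ((111257/2332)**2 + 43606)*66003 = (12378120049/5438224 + 43606)*66003 = (249517315793/5438224)*66003 = 16468891394285379/5438224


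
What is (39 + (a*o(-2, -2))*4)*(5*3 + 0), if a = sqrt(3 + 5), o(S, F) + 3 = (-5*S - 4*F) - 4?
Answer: 585 + 1320*sqrt(2) ≈ 2451.8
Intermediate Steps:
o(S, F) = -7 - 5*S - 4*F (o(S, F) = -3 + ((-5*S - 4*F) - 4) = -3 + (-4 - 5*S - 4*F) = -7 - 5*S - 4*F)
a = 2*sqrt(2) (a = sqrt(8) = 2*sqrt(2) ≈ 2.8284)
(39 + (a*o(-2, -2))*4)*(5*3 + 0) = (39 + ((2*sqrt(2))*(-7 - 5*(-2) - 4*(-2)))*4)*(5*3 + 0) = (39 + ((2*sqrt(2))*(-7 + 10 + 8))*4)*(15 + 0) = (39 + ((2*sqrt(2))*11)*4)*15 = (39 + (22*sqrt(2))*4)*15 = (39 + 88*sqrt(2))*15 = 585 + 1320*sqrt(2)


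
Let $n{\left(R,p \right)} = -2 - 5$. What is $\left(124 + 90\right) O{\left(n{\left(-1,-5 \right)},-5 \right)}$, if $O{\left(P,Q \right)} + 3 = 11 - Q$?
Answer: $2782$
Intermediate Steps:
$n{\left(R,p \right)} = -7$
$O{\left(P,Q \right)} = 8 - Q$ ($O{\left(P,Q \right)} = -3 - \left(-11 + Q\right) = 8 - Q$)
$\left(124 + 90\right) O{\left(n{\left(-1,-5 \right)},-5 \right)} = \left(124 + 90\right) \left(8 - -5\right) = 214 \left(8 + 5\right) = 214 \cdot 13 = 2782$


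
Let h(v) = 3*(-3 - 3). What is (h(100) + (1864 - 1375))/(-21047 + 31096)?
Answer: 471/10049 ≈ 0.046870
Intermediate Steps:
h(v) = -18 (h(v) = 3*(-6) = -18)
(h(100) + (1864 - 1375))/(-21047 + 31096) = (-18 + (1864 - 1375))/(-21047 + 31096) = (-18 + 489)/10049 = 471*(1/10049) = 471/10049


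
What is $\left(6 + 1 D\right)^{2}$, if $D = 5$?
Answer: $121$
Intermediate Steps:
$\left(6 + 1 D\right)^{2} = \left(6 + 1 \cdot 5\right)^{2} = \left(6 + 5\right)^{2} = 11^{2} = 121$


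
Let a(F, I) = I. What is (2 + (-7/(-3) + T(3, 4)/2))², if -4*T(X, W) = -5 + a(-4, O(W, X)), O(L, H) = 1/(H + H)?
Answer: 6241/256 ≈ 24.379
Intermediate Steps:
O(L, H) = 1/(2*H)
T(X, W) = 5/4 - 1/(8*X) (T(X, W) = -(-5 + 1/(2*X))/4 = 5/4 - 1/(8*X))
(2 + (-7/(-3) + T(3, 4)/2))² = (2 + (-7/(-3) + ((⅛)*(-1 + 10*3)/3)/2))² = (2 + (-7*(-⅓) + ((⅛)*(⅓)*(-1 + 30))*(½)))² = (2 + (7/3 + ((⅛)*(⅓)*29)*(½)))² = (2 + (7/3 + (29/24)*(½)))² = (2 + (7/3 + 29/48))² = (2 + 47/16)² = (79/16)² = 6241/256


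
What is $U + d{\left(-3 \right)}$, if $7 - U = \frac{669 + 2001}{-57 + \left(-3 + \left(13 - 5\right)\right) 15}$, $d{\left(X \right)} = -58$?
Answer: $- \frac{598}{3} \approx -199.33$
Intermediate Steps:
$U = - \frac{424}{3}$ ($U = 7 - \frac{669 + 2001}{-57 + \left(-3 + \left(13 - 5\right)\right) 15} = 7 - \frac{2670}{-57 + \left(-3 + \left(13 - 5\right)\right) 15} = 7 - \frac{2670}{-57 + \left(-3 + 8\right) 15} = 7 - \frac{2670}{-57 + 5 \cdot 15} = 7 - \frac{2670}{-57 + 75} = 7 - \frac{2670}{18} = 7 - 2670 \cdot \frac{1}{18} = 7 - \frac{445}{3} = - \frac{424}{3} \approx -141.33$)
$U + d{\left(-3 \right)} = - \frac{424}{3} - 58 = - \frac{598}{3}$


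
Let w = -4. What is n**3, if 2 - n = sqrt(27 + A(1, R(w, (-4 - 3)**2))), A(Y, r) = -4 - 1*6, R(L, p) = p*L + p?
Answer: (2 - sqrt(17))**3 ≈ -9.5701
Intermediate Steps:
R(L, p) = p + L*p (R(L, p) = L*p + p = p + L*p)
A(Y, r) = -10 (A(Y, r) = -4 - 6 = -10)
n = 2 - sqrt(17) (n = 2 - sqrt(27 - 10) = 2 - sqrt(17) ≈ -2.1231)
n**3 = (2 - sqrt(17))**3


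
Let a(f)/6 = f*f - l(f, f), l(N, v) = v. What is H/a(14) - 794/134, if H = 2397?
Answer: -90975/24388 ≈ -3.7303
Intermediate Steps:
a(f) = -6*f + 6*f² (a(f) = 6*(f*f - f) = 6*(f² - f) = -6*f + 6*f²)
H/a(14) - 794/134 = 2397/((6*14*(-1 + 14))) - 794/134 = 2397/((6*14*13)) - 794*1/134 = 2397/1092 - 397/67 = 2397*(1/1092) - 397/67 = 799/364 - 397/67 = -90975/24388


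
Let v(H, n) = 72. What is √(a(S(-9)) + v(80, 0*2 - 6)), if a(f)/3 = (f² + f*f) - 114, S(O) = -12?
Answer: 3*√66 ≈ 24.372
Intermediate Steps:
a(f) = -342 + 6*f² (a(f) = 3*((f² + f*f) - 114) = 3*((f² + f²) - 114) = 3*(2*f² - 114) = 3*(-114 + 2*f²) = -342 + 6*f²)
√(a(S(-9)) + v(80, 0*2 - 6)) = √((-342 + 6*(-12)²) + 72) = √((-342 + 6*144) + 72) = √((-342 + 864) + 72) = √(522 + 72) = √594 = 3*√66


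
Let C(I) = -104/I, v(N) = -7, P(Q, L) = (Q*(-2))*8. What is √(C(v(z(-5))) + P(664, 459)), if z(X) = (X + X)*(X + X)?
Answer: 2*I*√129962/7 ≈ 103.0*I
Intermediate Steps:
P(Q, L) = -16*Q (P(Q, L) = -2*Q*8 = -16*Q)
z(X) = 4*X² (z(X) = (2*X)*(2*X) = 4*X²)
√(C(v(z(-5))) + P(664, 459)) = √(-104/(-7) - 16*664) = √(-104*(-⅐) - 10624) = √(104/7 - 10624) = √(-74264/7) = 2*I*√129962/7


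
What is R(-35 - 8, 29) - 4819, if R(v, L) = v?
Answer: -4862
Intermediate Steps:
R(-35 - 8, 29) - 4819 = (-35 - 8) - 4819 = -43 - 4819 = -4862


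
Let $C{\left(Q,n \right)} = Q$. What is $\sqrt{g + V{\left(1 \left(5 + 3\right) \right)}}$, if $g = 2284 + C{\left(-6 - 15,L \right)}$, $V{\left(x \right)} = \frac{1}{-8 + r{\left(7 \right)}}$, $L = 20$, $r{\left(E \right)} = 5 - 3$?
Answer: $\frac{\sqrt{81462}}{6} \approx 47.569$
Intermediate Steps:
$r{\left(E \right)} = 2$ ($r{\left(E \right)} = 5 - 3 = 2$)
$V{\left(x \right)} = - \frac{1}{6}$ ($V{\left(x \right)} = \frac{1}{-8 + 2} = \frac{1}{-6} = - \frac{1}{6}$)
$g = 2263$ ($g = 2284 - 21 = 2263$)
$\sqrt{g + V{\left(1 \left(5 + 3\right) \right)}} = \sqrt{2263 - \frac{1}{6}} = \sqrt{\frac{13577}{6}} = \frac{\sqrt{81462}}{6}$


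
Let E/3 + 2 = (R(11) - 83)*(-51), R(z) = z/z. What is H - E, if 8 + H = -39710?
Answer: -52258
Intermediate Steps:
H = -39718 (H = -8 - 39710 = -39718)
R(z) = 1
E = 12540 (E = -6 + 3*((1 - 83)*(-51)) = -6 + 3*(-82*(-51)) = -6 + 3*4182 = -6 + 12546 = 12540)
H - E = -39718 - 1*12540 = -39718 - 12540 = -52258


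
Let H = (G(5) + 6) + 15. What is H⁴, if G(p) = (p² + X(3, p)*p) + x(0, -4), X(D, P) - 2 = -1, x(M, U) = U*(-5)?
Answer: 25411681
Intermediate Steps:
x(M, U) = -5*U
X(D, P) = 1 (X(D, P) = 2 - 1 = 1)
G(p) = 20 + p + p² (G(p) = (p² + 1*p) - 5*(-4) = (p² + p) + 20 = (p + p²) + 20 = 20 + p + p²)
H = 71 (H = ((20 + 5 + 5²) + 6) + 15 = ((20 + 5 + 25) + 6) + 15 = (50 + 6) + 15 = 56 + 15 = 71)
H⁴ = 71⁴ = 25411681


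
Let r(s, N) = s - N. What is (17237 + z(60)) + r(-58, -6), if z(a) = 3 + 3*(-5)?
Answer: 17173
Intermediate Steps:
z(a) = -12 (z(a) = 3 - 15 = -12)
(17237 + z(60)) + r(-58, -6) = (17237 - 12) + (-58 - 1*(-6)) = 17225 + (-58 + 6) = 17225 - 52 = 17173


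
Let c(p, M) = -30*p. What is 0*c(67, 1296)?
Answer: 0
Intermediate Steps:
0*c(67, 1296) = 0*(-30*67) = 0*(-2010) = 0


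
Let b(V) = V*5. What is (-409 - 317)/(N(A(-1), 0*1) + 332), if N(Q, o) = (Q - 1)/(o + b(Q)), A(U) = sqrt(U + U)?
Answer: 7260*I/(sqrt(2) - 3322*I) ≈ -2.1854 + 0.00093036*I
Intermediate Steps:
A(U) = sqrt(2)*sqrt(U) (A(U) = sqrt(2*U) = sqrt(2)*sqrt(U))
b(V) = 5*V
N(Q, o) = (-1 + Q)/(o + 5*Q) (N(Q, o) = (Q - 1)/(o + 5*Q) = (-1 + Q)/(o + 5*Q))
(-409 - 317)/(N(A(-1), 0*1) + 332) = (-409 - 317)/((-1 + sqrt(2)*sqrt(-1))/(0*1 + 5*(sqrt(2)*sqrt(-1))) + 332) = -726/((-1 + sqrt(2)*I)/(0 + 5*(sqrt(2)*I)) + 332) = -726/((-1 + I*sqrt(2))/(0 + 5*(I*sqrt(2))) + 332) = -726/((-1 + I*sqrt(2))/(0 + 5*I*sqrt(2)) + 332) = -726/((-1 + I*sqrt(2))/((5*I*sqrt(2))) + 332) = -726/((-I*sqrt(2)/10)*(-1 + I*sqrt(2)) + 332) = -726/(-I*sqrt(2)*(-1 + I*sqrt(2))/10 + 332) = -726/(332 - I*sqrt(2)*(-1 + I*sqrt(2))/10)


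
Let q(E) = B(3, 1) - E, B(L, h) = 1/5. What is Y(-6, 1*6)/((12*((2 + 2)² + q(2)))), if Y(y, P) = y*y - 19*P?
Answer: -65/142 ≈ -0.45775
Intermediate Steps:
B(L, h) = ⅕
Y(y, P) = y² - 19*P
q(E) = ⅕ - E
Y(-6, 1*6)/((12*((2 + 2)² + q(2)))) = ((-6)² - 19*6)/((12*((2 + 2)² + (⅕ - 1*2)))) = (36 - 19*6)/((12*(4² + (⅕ - 2)))) = (36 - 114)/((12*(16 - 9/5))) = -78/(12*(71/5)) = -78/852/5 = -78*5/852 = -65/142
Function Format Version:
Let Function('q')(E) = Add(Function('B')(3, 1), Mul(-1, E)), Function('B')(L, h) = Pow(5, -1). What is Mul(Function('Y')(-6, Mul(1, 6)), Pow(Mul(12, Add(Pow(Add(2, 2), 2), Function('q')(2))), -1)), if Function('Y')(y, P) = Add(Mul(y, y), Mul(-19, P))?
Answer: Rational(-65, 142) ≈ -0.45775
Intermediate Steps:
Function('B')(L, h) = Rational(1, 5)
Function('Y')(y, P) = Add(Pow(y, 2), Mul(-19, P))
Function('q')(E) = Add(Rational(1, 5), Mul(-1, E))
Mul(Function('Y')(-6, Mul(1, 6)), Pow(Mul(12, Add(Pow(Add(2, 2), 2), Function('q')(2))), -1)) = Mul(Add(Pow(-6, 2), Mul(-19, Mul(1, 6))), Pow(Mul(12, Add(Pow(Add(2, 2), 2), Add(Rational(1, 5), Mul(-1, 2)))), -1)) = Mul(Add(36, Mul(-19, 6)), Pow(Mul(12, Add(Pow(4, 2), Add(Rational(1, 5), -2))), -1)) = Mul(Add(36, -114), Pow(Mul(12, Add(16, Rational(-9, 5))), -1)) = Mul(-78, Pow(Mul(12, Rational(71, 5)), -1)) = Mul(-78, Pow(Rational(852, 5), -1)) = Mul(-78, Rational(5, 852)) = Rational(-65, 142)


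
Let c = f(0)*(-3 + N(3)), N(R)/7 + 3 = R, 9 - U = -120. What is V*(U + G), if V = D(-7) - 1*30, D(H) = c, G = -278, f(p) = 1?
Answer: 4917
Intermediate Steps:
U = 129 (U = 9 - 1*(-120) = 9 + 120 = 129)
N(R) = -21 + 7*R
c = -3 (c = 1*(-3 + (-21 + 7*3)) = 1*(-3 + (-21 + 21)) = 1*(-3 + 0) = 1*(-3) = -3)
D(H) = -3
V = -33 (V = -3 - 1*30 = -3 - 30 = -33)
V*(U + G) = -33*(129 - 278) = -33*(-149) = 4917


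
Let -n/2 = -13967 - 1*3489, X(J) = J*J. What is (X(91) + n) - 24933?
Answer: 18260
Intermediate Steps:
X(J) = J²
n = 34912 (n = -2*(-13967 - 1*3489) = -2*(-13967 - 3489) = -2*(-17456) = 34912)
(X(91) + n) - 24933 = (91² + 34912) - 24933 = (8281 + 34912) - 24933 = 43193 - 24933 = 18260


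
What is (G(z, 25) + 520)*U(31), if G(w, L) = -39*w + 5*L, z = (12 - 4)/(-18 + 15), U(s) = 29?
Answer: 21721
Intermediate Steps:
z = -8/3 (z = 8/(-3) = 8*(-1/3) = -8/3 ≈ -2.6667)
(G(z, 25) + 520)*U(31) = ((-39*(-8/3) + 5*25) + 520)*29 = ((104 + 125) + 520)*29 = (229 + 520)*29 = 749*29 = 21721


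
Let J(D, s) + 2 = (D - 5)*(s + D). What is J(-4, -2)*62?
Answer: 3224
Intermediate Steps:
J(D, s) = -2 + (-5 + D)*(D + s) (J(D, s) = -2 + (D - 5)*(s + D) = -2 + (-5 + D)*(D + s))
J(-4, -2)*62 = (-2 + (-4)² - 5*(-4) - 5*(-2) - 4*(-2))*62 = (-2 + 16 + 20 + 10 + 8)*62 = 52*62 = 3224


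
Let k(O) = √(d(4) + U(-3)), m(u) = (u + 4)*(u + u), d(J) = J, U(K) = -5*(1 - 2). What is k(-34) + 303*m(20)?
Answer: 290883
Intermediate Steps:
U(K) = 5 (U(K) = -5*(-1) = 5)
m(u) = 2*u*(4 + u) (m(u) = (4 + u)*(2*u) = 2*u*(4 + u))
k(O) = 3 (k(O) = √(4 + 5) = √9 = 3)
k(-34) + 303*m(20) = 3 + 303*(2*20*(4 + 20)) = 3 + 303*(2*20*24) = 3 + 303*960 = 3 + 290880 = 290883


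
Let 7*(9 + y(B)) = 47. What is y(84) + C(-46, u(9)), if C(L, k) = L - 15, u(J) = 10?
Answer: -443/7 ≈ -63.286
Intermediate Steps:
y(B) = -16/7 (y(B) = -9 + (⅐)*47 = -9 + 47/7 = -16/7)
C(L, k) = -15 + L
y(84) + C(-46, u(9)) = -16/7 + (-15 - 46) = -16/7 - 61 = -443/7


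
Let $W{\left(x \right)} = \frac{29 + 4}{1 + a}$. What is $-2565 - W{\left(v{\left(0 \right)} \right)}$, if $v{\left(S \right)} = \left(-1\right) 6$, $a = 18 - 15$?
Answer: $- \frac{10293}{4} \approx -2573.3$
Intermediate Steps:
$a = 3$
$v{\left(S \right)} = -6$
$W{\left(x \right)} = \frac{33}{4}$ ($W{\left(x \right)} = \frac{29 + 4}{1 + 3} = \frac{33}{4}$)
$-2565 - W{\left(v{\left(0 \right)} \right)} = -2565 - \frac{33}{4} = - \frac{10293}{4}$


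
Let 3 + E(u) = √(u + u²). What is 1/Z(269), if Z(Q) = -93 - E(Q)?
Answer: 1/717 - √8070/21510 ≈ -0.0027816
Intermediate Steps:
E(u) = -3 + √(u + u²)
Z(Q) = -90 - √(Q*(1 + Q)) (Z(Q) = -93 - (-3 + √(Q*(1 + Q))) = -93 + (3 - √(Q*(1 + Q))) = -90 - √(Q*(1 + Q)))
1/Z(269) = 1/(-90 - √(269*(1 + 269))) = 1/(-90 - √(269*270)) = 1/(-90 - √72630) = 1/(-90 - 3*√8070)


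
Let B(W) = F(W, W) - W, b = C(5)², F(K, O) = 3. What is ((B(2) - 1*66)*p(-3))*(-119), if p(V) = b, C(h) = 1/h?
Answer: 1547/5 ≈ 309.40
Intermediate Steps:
b = 1/25 (b = (1/5)² = (⅕)² = 1/25 ≈ 0.040000)
p(V) = 1/25
B(W) = 3 - W
((B(2) - 1*66)*p(-3))*(-119) = (((3 - 1*2) - 1*66)*(1/25))*(-119) = (((3 - 2) - 66)*(1/25))*(-119) = ((1 - 66)*(1/25))*(-119) = -65*1/25*(-119) = -13/5*(-119) = 1547/5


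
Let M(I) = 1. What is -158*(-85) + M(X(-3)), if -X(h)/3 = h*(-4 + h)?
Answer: 13431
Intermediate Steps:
X(h) = -3*h*(-4 + h)
-158*(-85) + M(X(-3)) = -158*(-85) + 1 = 13430 + 1 = 13431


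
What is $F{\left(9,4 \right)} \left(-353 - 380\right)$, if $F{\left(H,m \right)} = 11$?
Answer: $-8063$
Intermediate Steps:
$F{\left(9,4 \right)} \left(-353 - 380\right) = 11 \left(-353 - 380\right) = 11 \left(-733\right) = -8063$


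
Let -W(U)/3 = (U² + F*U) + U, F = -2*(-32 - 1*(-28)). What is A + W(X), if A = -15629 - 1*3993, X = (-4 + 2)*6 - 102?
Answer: -55532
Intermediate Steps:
F = 8 (F = -2*(-32 + 28) = -2*(-4) = 8)
X = -114 (X = -2*6 - 102 = -12 - 102 = -114)
W(U) = -27*U - 3*U² (W(U) = -3*((U² + 8*U) + U) = -3*(U² + 9*U) = -27*U - 3*U²)
A = -19622 (A = -15629 - 3993 = -19622)
A + W(X) = -19622 - 3*(-114)*(9 - 114) = -19622 - 3*(-114)*(-105) = -19622 - 35910 = -55532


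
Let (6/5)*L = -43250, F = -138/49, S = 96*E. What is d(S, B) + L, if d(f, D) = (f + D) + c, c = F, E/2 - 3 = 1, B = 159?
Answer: -5162270/147 ≈ -35118.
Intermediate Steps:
E = 8 (E = 6 + 2*1 = 6 + 2 = 8)
S = 768 (S = 96*8 = 768)
F = -138/49 (F = -138*1/49 = -138/49 ≈ -2.8163)
c = -138/49 ≈ -2.8163
L = -108125/3 (L = (⅚)*(-43250) = -108125/3 ≈ -36042.)
d(f, D) = -138/49 + D + f (d(f, D) = (f + D) - 138/49 = (D + f) - 138/49 = -138/49 + D + f)
d(S, B) + L = (-138/49 + 159 + 768) - 108125/3 = 45285/49 - 108125/3 = -5162270/147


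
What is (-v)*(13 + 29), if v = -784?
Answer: 32928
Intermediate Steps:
(-v)*(13 + 29) = (-1*(-784))*(13 + 29) = 784*42 = 32928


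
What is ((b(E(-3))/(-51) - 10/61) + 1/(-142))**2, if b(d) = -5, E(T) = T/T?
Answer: 1038192841/195153664644 ≈ 0.0053199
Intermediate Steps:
E(T) = 1
((b(E(-3))/(-51) - 10/61) + 1/(-142))**2 = ((-5/(-51) - 10/61) + 1/(-142))**2 = ((-5*(-1/51) - 10*1/61) - 1/142)**2 = ((5/51 - 10/61) - 1/142)**2 = (-205/3111 - 1/142)**2 = (-32221/441762)**2 = 1038192841/195153664644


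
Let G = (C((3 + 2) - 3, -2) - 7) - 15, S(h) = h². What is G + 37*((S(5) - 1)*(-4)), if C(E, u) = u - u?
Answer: -3574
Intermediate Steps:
C(E, u) = 0
G = -22 (G = (0 - 7) - 15 = -7 - 15 = -22)
G + 37*((S(5) - 1)*(-4)) = -22 + 37*((5² - 1)*(-4)) = -22 + 37*((25 - 1)*(-4)) = -22 + 37*(24*(-4)) = -22 + 37*(-96) = -22 - 3552 = -3574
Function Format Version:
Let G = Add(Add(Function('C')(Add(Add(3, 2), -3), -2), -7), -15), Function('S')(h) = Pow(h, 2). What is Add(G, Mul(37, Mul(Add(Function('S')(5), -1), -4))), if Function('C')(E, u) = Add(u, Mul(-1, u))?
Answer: -3574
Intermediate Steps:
Function('C')(E, u) = 0
G = -22 (G = Add(Add(0, -7), -15) = Add(-7, -15) = -22)
Add(G, Mul(37, Mul(Add(Function('S')(5), -1), -4))) = Add(-22, Mul(37, Mul(Add(Pow(5, 2), -1), -4))) = Add(-22, Mul(37, Mul(Add(25, -1), -4))) = Add(-22, Mul(37, Mul(24, -4))) = Add(-22, Mul(37, -96)) = Add(-22, -3552) = -3574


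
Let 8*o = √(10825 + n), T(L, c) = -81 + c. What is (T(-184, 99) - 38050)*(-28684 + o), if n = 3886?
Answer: 1090909888 - 4754*√14711 ≈ 1.0903e+9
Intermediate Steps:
o = √14711/8 (o = √(10825 + 3886)/8 = √14711/8 ≈ 15.161)
(T(-184, 99) - 38050)*(-28684 + o) = ((-81 + 99) - 38050)*(-28684 + √14711/8) = (18 - 38050)*(-28684 + √14711/8) = -38032*(-28684 + √14711/8) = 1090909888 - 4754*√14711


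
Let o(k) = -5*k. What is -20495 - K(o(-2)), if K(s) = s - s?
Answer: -20495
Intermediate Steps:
K(s) = 0
-20495 - K(o(-2)) = -20495 - 1*0 = -20495 + 0 = -20495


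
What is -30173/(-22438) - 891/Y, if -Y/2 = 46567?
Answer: 54425470/40187321 ≈ 1.3543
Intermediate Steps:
Y = -93134 (Y = -2*46567 = -93134)
-30173/(-22438) - 891/Y = -30173/(-22438) - 891/(-93134) = -30173*(-1/22438) - 891*(-1/93134) = 2321/1726 + 891/93134 = 54425470/40187321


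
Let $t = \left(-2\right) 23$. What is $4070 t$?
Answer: $-187220$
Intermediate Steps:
$t = -46$
$4070 t = 4070 \left(-46\right) = -187220$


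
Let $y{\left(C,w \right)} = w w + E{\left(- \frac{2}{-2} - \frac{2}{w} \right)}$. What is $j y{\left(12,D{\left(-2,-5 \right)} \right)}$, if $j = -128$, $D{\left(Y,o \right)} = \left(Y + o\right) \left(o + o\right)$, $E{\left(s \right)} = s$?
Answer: $- \frac{21956352}{35} \approx -6.2732 \cdot 10^{5}$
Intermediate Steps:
$D{\left(Y,o \right)} = 2 o \left(Y + o\right)$ ($D{\left(Y,o \right)} = \left(Y + o\right) 2 o = 2 o \left(Y + o\right)$)
$y{\left(C,w \right)} = 1 + w^{2} - \frac{2}{w}$ ($y{\left(C,w \right)} = w w - \left(-1 + \frac{2}{w}\right) = w^{2} - \left(-1 + \frac{2}{w}\right) = w^{2} + \left(1 - \frac{2}{w}\right) = 1 + w^{2} - \frac{2}{w}$)
$j y{\left(12,D{\left(-2,-5 \right)} \right)} = - 128 \frac{-2 + 2 \left(-5\right) \left(-2 - 5\right) + \left(2 \left(-5\right) \left(-2 - 5\right)\right)^{3}}{2 \left(-5\right) \left(-2 - 5\right)} = - 128 \frac{-2 + 2 \left(-5\right) \left(-7\right) + \left(2 \left(-5\right) \left(-7\right)\right)^{3}}{2 \left(-5\right) \left(-7\right)} = - 128 \frac{-2 + 70 + 70^{3}}{70} = - 128 \frac{-2 + 70 + 343000}{70} = - 128 \cdot \frac{1}{70} \cdot 343068 = \left(-128\right) \frac{171534}{35} = - \frac{21956352}{35}$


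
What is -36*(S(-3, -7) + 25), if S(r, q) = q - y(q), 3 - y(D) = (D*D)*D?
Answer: 11808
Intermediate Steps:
y(D) = 3 - D³ (y(D) = 3 - D*D*D = 3 - D²*D = 3 - D³)
S(r, q) = -3 + q + q³ (S(r, q) = q - (3 - q³) = q + (-3 + q³) = -3 + q + q³)
-36*(S(-3, -7) + 25) = -36*((-3 - 7 + (-7)³) + 25) = -36*((-3 - 7 - 343) + 25) = -36*(-353 + 25) = -36*(-328) = 11808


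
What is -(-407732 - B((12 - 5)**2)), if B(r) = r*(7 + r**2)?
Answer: 525724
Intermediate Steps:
-(-407732 - B((12 - 5)**2)) = -(-407732 - (12 - 5)**2*(7 + ((12 - 5)**2)**2)) = -(-407732 - 7**2*(7 + (7**2)**2)) = -(-407732 - 49*(7 + 49**2)) = -(-407732 - 49*(7 + 2401)) = -(-407732 - 49*2408) = -(-407732 - 1*117992) = -(-407732 - 117992) = -1*(-525724) = 525724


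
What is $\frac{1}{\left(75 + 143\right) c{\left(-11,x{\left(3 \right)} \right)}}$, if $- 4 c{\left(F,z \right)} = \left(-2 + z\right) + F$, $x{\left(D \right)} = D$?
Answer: $\frac{1}{545} \approx 0.0018349$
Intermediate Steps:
$c{\left(F,z \right)} = \frac{1}{2} - \frac{F}{4} - \frac{z}{4}$ ($c{\left(F,z \right)} = - \frac{\left(-2 + z\right) + F}{4} = - \frac{-2 + F + z}{4} = \frac{1}{2} - \frac{F}{4} - \frac{z}{4}$)
$\frac{1}{\left(75 + 143\right) c{\left(-11,x{\left(3 \right)} \right)}} = \frac{1}{\left(75 + 143\right) \left(\frac{1}{2} - - \frac{11}{4} - \frac{3}{4}\right)} = \frac{1}{218 \left(\frac{1}{2} + \frac{11}{4} - \frac{3}{4}\right)} = \frac{1}{218 \cdot \frac{5}{2}} = \frac{1}{545}$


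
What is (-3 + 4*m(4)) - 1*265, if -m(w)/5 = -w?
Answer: -188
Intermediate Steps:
m(w) = 5*w (m(w) = -(-5)*w = 5*w)
(-3 + 4*m(4)) - 1*265 = (-3 + 4*(5*4)) - 1*265 = (-3 + 4*20) - 265 = (-3 + 80) - 265 = 77 - 265 = -188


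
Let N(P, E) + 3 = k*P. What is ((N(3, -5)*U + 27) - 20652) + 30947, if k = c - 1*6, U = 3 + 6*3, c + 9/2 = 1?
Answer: 19321/2 ≈ 9660.5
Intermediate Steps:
c = -7/2 (c = -9/2 + 1 = -7/2 ≈ -3.5000)
U = 21 (U = 3 + 18 = 21)
k = -19/2 (k = -7/2 - 1*6 = -7/2 - 6 = -19/2 ≈ -9.5000)
N(P, E) = -3 - 19*P/2
((N(3, -5)*U + 27) - 20652) + 30947 = (((-3 - 19/2*3)*21 + 27) - 20652) + 30947 = (((-3 - 57/2)*21 + 27) - 20652) + 30947 = ((-63/2*21 + 27) - 20652) + 30947 = ((-1323/2 + 27) - 20652) + 30947 = (-1269/2 - 20652) + 30947 = -42573/2 + 30947 = 19321/2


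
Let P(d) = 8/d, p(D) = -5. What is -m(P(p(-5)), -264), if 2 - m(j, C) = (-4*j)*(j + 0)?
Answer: -306/25 ≈ -12.240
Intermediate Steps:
m(j, C) = 2 + 4*j² (m(j, C) = 2 - (-4*j)*(j + 0) = 2 - (-4*j)*j = 2 - (-4)*j² = 2 + 4*j²)
-m(P(p(-5)), -264) = -(2 + 4*(8/(-5))²) = -(2 + 4*(8*(-⅕))²) = -(2 + 4*(-8/5)²) = -(2 + 4*(64/25)) = -(2 + 256/25) = -1*306/25 = -306/25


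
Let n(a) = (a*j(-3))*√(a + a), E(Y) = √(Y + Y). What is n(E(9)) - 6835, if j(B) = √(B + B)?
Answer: -6835 + 18*I*2^(¾) ≈ -6835.0 + 30.272*I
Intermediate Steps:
j(B) = √2*√B (j(B) = √(2*B) = √2*√B)
E(Y) = √2*√Y (E(Y) = √(2*Y) = √2*√Y)
n(a) = 2*I*√3*a^(3/2) (n(a) = (a*(√2*√(-3)))*√(a + a) = (a*(√2*(I*√3)))*√(2*a) = (a*(I*√6))*(√2*√a) = (I*a*√6)*(√2*√a) = 2*I*√3*a^(3/2))
n(E(9)) - 6835 = 2*I*√3*(√2*√9)^(3/2) - 6835 = 2*I*√3*(√2*3)^(3/2) - 6835 = 2*I*√3*(3*√2)^(3/2) - 6835 = 2*I*√3*(3*2^(¾)*√3) - 6835 = 18*I*2^(¾) - 6835 = -6835 + 18*I*2^(¾)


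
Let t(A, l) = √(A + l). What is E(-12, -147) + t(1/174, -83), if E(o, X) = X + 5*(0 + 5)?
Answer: -122 + I*√2512734/174 ≈ -122.0 + 9.1101*I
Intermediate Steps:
E(o, X) = 25 + X (E(o, X) = X + 5*5 = X + 25 = 25 + X)
E(-12, -147) + t(1/174, -83) = (25 - 147) + √(1/174 - 83) = -122 + √(1/174 - 83) = -122 + √(-14441/174) = -122 + I*√2512734/174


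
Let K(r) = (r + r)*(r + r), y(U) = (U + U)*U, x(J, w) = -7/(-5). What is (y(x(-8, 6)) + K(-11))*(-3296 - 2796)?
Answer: -74310216/25 ≈ -2.9724e+6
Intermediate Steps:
x(J, w) = 7/5 (x(J, w) = -7*(-⅕) = 7/5)
y(U) = 2*U² (y(U) = (2*U)*U = 2*U²)
K(r) = 4*r² (K(r) = (2*r)*(2*r) = 4*r²)
(y(x(-8, 6)) + K(-11))*(-3296 - 2796) = (2*(7/5)² + 4*(-11)²)*(-3296 - 2796) = (2*(49/25) + 4*121)*(-6092) = (98/25 + 484)*(-6092) = (12198/25)*(-6092) = -74310216/25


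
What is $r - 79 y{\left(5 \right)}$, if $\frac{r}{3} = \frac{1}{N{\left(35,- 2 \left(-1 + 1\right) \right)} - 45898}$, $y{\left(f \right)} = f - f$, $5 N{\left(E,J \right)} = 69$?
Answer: $- \frac{15}{229421} \approx -6.5382 \cdot 10^{-5}$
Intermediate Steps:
$N{\left(E,J \right)} = \frac{69}{5}$ ($N{\left(E,J \right)} = \frac{1}{5} \cdot 69 = \frac{69}{5}$)
$y{\left(f \right)} = 0$
$r = - \frac{15}{229421}$ ($r = \frac{3}{\frac{69}{5} - 45898} = \frac{3}{- \frac{229421}{5}} = 3 \left(- \frac{5}{229421}\right) = - \frac{15}{229421} \approx -6.5382 \cdot 10^{-5}$)
$r - 79 y{\left(5 \right)} = - \frac{15}{229421} - 0 = - \frac{15}{229421} + 0 = - \frac{15}{229421}$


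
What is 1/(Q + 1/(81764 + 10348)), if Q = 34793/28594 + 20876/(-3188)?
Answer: -1049589435408/5595887710931 ≈ -0.18756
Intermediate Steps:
Q = -121502065/22789418 (Q = 34793*(1/28594) + 20876*(-1/3188) = 34793/28594 - 5219/797 = -121502065/22789418 ≈ -5.3315)
1/(Q + 1/(81764 + 10348)) = 1/(-121502065/22789418 + 1/(81764 + 10348)) = 1/(-121502065/22789418 + 1/92112) = 1/(-5595887710931/1049589435408) = -1049589435408/5595887710931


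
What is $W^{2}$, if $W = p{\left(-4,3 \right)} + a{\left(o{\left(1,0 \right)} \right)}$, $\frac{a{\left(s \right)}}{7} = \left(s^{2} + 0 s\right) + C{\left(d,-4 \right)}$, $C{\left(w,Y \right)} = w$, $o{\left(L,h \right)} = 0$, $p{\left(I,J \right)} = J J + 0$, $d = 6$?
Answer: $2601$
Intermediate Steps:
$p{\left(I,J \right)} = J^{2}$ ($p{\left(I,J \right)} = J^{2} + 0 = J^{2}$)
$a{\left(s \right)} = 42 + 7 s^{2}$ ($a{\left(s \right)} = 7 \left(\left(s^{2} + 0 s\right) + 6\right) = 7 \left(\left(s^{2} + 0\right) + 6\right) = 7 \left(s^{2} + 6\right) = 7 \left(6 + s^{2}\right) = 42 + 7 s^{2}$)
$W = 51$ ($W = 3^{2} + \left(42 + 7 \cdot 0^{2}\right) = 9 + \left(42 + 7 \cdot 0\right) = 9 + \left(42 + 0\right) = 9 + 42 = 51$)
$W^{2} = 51^{2} = 2601$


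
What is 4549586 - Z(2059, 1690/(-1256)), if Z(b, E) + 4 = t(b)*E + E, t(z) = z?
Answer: 714720805/157 ≈ 4.5524e+6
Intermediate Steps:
Z(b, E) = -4 + E + E*b (Z(b, E) = -4 + (b*E + E) = -4 + (E*b + E) = -4 + (E + E*b) = -4 + E + E*b)
4549586 - Z(2059, 1690/(-1256)) = 4549586 - (-4 + 1690/(-1256) + (1690/(-1256))*2059) = 4549586 - (-4 + 1690*(-1/1256) + (1690*(-1/1256))*2059) = 4549586 - (-4 - 845/628 - 845/628*2059) = 4549586 - (-4 - 845/628 - 1739855/628) = 4549586 - 1*(-435803/157) = 4549586 + 435803/157 = 714720805/157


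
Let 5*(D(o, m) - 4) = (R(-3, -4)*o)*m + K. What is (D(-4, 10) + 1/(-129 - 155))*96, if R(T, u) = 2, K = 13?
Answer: -320472/355 ≈ -902.74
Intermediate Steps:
D(o, m) = 33/5 + 2*m*o/5 (D(o, m) = 4 + ((2*o)*m + 13)/5 = 4 + (2*m*o + 13)/5 = 4 + (13 + 2*m*o)/5 = 4 + (13/5 + 2*m*o/5) = 33/5 + 2*m*o/5)
(D(-4, 10) + 1/(-129 - 155))*96 = ((33/5 + (⅖)*10*(-4)) + 1/(-129 - 155))*96 = ((33/5 - 16) + 1/(-284))*96 = (-47/5 - 1/284)*96 = -13353/1420*96 = -320472/355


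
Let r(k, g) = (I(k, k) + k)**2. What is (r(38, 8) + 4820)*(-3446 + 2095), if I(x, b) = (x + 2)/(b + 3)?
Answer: -14396288424/1681 ≈ -8.5641e+6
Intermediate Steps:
I(x, b) = (2 + x)/(3 + b)
r(k, g) = (k + (2 + k)/(3 + k))**2 (r(k, g) = ((2 + k)/(3 + k) + k)**2 = (k + (2 + k)/(3 + k))**2)
(r(38, 8) + 4820)*(-3446 + 2095) = ((2 + 38 + 38*(3 + 38))**2/(3 + 38)**2 + 4820)*(-3446 + 2095) = ((2 + 38 + 38*41)**2/41**2 + 4820)*(-1351) = ((2 + 38 + 1558)**2/1681 + 4820)*(-1351) = ((1/1681)*1598**2 + 4820)*(-1351) = ((1/1681)*2553604 + 4820)*(-1351) = (2553604/1681 + 4820)*(-1351) = (10656024/1681)*(-1351) = -14396288424/1681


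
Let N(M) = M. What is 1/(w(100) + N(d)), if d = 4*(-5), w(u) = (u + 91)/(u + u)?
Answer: -200/3809 ≈ -0.052507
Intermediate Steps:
w(u) = (91 + u)/(2*u) (w(u) = (91 + u)/((2*u)) = (91 + u)*(1/(2*u)) = (91 + u)/(2*u))
d = -20
1/(w(100) + N(d)) = 1/((1/2)*(91 + 100)/100 - 20) = 1/((1/2)*(1/100)*191 - 20) = 1/(191/200 - 20) = 1/(-3809/200) = -200/3809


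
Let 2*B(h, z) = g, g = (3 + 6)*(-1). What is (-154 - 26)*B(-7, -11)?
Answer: 810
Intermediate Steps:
g = -9 (g = 9*(-1) = -9)
B(h, z) = -9/2 (B(h, z) = (1/2)*(-9) = -9/2)
(-154 - 26)*B(-7, -11) = (-154 - 26)*(-9/2) = -180*(-9/2) = 810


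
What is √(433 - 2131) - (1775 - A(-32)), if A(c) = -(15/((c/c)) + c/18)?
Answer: -16094/9 + I*√1698 ≈ -1788.2 + 41.207*I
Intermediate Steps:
A(c) = -15 - c/18 (A(c) = -(15/1 + c*(1/18)) = -(15*1 + c/18) = -(15 + c/18) = -15 - c/18)
√(433 - 2131) - (1775 - A(-32)) = √(433 - 2131) - (1775 - (-15 - 1/18*(-32))) = √(-1698) - (1775 - (-15 + 16/9)) = I*√1698 - (1775 - 1*(-119/9)) = I*√1698 - (1775 + 119/9) = I*√1698 - 1*16094/9 = I*√1698 - 16094/9 = -16094/9 + I*√1698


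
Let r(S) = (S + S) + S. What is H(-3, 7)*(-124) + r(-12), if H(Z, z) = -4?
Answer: 460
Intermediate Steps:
r(S) = 3*S (r(S) = 2*S + S = 3*S)
H(-3, 7)*(-124) + r(-12) = -4*(-124) + 3*(-12) = 496 - 36 = 460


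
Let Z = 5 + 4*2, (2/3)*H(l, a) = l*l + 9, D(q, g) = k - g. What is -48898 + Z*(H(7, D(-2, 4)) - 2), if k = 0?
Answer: -47793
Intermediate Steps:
D(q, g) = -g (D(q, g) = 0 - g = -g)
H(l, a) = 27/2 + 3*l²/2 (H(l, a) = 3*(l*l + 9)/2 = 3*(l² + 9)/2 = 3*(9 + l²)/2 = 27/2 + 3*l²/2)
Z = 13 (Z = 5 + 8 = 13)
-48898 + Z*(H(7, D(-2, 4)) - 2) = -48898 + 13*((27/2 + (3/2)*7²) - 2) = -48898 + 13*((27/2 + (3/2)*49) - 2) = -48898 + 13*((27/2 + 147/2) - 2) = -48898 + 13*(87 - 2) = -48898 + 13*85 = -48898 + 1105 = -47793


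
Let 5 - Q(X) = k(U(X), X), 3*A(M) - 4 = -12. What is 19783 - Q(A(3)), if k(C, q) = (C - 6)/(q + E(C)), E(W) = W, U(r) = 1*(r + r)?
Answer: 237353/12 ≈ 19779.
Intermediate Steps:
U(r) = 2*r (U(r) = 1*(2*r) = 2*r)
A(M) = -8/3 (A(M) = 4/3 + (1/3)*(-12) = 4/3 - 4 = -8/3)
k(C, q) = (-6 + C)/(C + q) (k(C, q) = (C - 6)/(q + C) = (-6 + C)/(C + q))
Q(X) = 5 - (-6 + 2*X)/(3*X) (Q(X) = 5 - (-6 + 2*X)/(2*X + X) = 5 - (-6 + 2*X)/(3*X))
19783 - Q(A(3)) = 19783 - (13/3 + 2/(-8/3)) = 19783 - (13/3 + 2*(-3/8)) = 19783 - (13/3 - 3/4) = 19783 - 1*43/12 = 19783 - 43/12 = 237353/12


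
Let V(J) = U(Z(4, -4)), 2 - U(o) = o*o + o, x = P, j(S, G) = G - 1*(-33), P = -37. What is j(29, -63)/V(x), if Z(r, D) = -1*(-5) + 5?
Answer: 5/18 ≈ 0.27778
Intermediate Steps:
Z(r, D) = 10 (Z(r, D) = 5 + 5 = 10)
j(S, G) = 33 + G (j(S, G) = G + 33 = 33 + G)
x = -37
U(o) = 2 - o - o² (U(o) = 2 - (o*o + o) = 2 - (o² + o) = 2 - (o + o²) = 2 + (-o - o²) = 2 - o - o²)
V(J) = -108 (V(J) = 2 - 1*10 - 1*10² = 2 - 10 - 1*100 = 2 - 10 - 100 = -108)
j(29, -63)/V(x) = (33 - 63)/(-108) = -30*(-1/108) = 5/18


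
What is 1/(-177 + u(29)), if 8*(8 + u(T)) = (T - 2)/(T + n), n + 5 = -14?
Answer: -80/14773 ≈ -0.0054153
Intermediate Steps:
n = -19 (n = -5 - 14 = -19)
u(T) = -8 + (-2 + T)/(8*(-19 + T)) (u(T) = -8 + ((T - 2)/(T - 19))/8 = -8 + ((-2 + T)/(-19 + T))/8 = -8 + (-2 + T)/(8*(-19 + T)))
1/(-177 + u(29)) = 1/(-177 + (1214 - 63*29)/(8*(-19 + 29))) = 1/(-177 + (1/8)*(1214 - 1827)/10) = 1/(-177 + (1/8)*(1/10)*(-613)) = 1/(-177 - 613/80) = 1/(-14773/80) = -80/14773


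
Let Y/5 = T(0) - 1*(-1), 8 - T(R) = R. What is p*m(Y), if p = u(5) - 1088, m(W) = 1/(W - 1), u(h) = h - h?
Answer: -272/11 ≈ -24.727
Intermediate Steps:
T(R) = 8 - R
u(h) = 0
Y = 45 (Y = 5*((8 - 1*0) - 1*(-1)) = 5*((8 + 0) + 1) = 5*(8 + 1) = 5*9 = 45)
m(W) = 1/(-1 + W)
p = -1088 (p = 0 - 1088 = -1088)
p*m(Y) = -1088/(-1 + 45) = -1088/44 = -1088*1/44 = -272/11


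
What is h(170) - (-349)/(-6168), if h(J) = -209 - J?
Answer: -2338021/6168 ≈ -379.06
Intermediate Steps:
h(170) - (-349)/(-6168) = (-209 - 1*170) - (-349)/(-6168) = (-209 - 170) - (-349)*(-1)/6168 = -379 - 1*349/6168 = -379 - 349/6168 = -2338021/6168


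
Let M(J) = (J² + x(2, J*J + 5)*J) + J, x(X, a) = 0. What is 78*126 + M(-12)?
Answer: 9960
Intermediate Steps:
M(J) = J + J² (M(J) = (J² + 0*J) + J = (J² + 0) + J = J² + J = J + J²)
78*126 + M(-12) = 78*126 - 12*(1 - 12) = 9828 - 12*(-11) = 9828 + 132 = 9960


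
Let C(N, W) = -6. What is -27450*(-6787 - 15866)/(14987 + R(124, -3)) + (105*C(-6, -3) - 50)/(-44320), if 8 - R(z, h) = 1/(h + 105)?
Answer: 70276183248913/1694673812 ≈ 41469.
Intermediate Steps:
R(z, h) = 8 - 1/(105 + h) (R(z, h) = 8 - 1/(h + 105) = 8 - 1/(105 + h))
-27450*(-6787 - 15866)/(14987 + R(124, -3)) + (105*C(-6, -3) - 50)/(-44320) = -27450*(-6787 - 15866)/(14987 + (839 + 8*(-3))/(105 - 3)) + (105*(-6) - 50)/(-44320) = -27450*(-22653/(14987 + (839 - 24)/102)) + (-630 - 50)*(-1/44320) = -27450*(-22653/(14987 + (1/102)*815)) - 680*(-1/44320) = -27450*(-22653/(14987 + 815/102)) + 17/1108 = -27450/((1529489/102)*(-1/22653)) + 17/1108 = -27450/(-1529489/2310606) + 17/1108 = -27450*(-2310606/1529489) + 17/1108 = 63426134700/1529489 + 17/1108 = 70276183248913/1694673812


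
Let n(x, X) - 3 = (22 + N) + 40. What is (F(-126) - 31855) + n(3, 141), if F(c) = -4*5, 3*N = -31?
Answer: -95461/3 ≈ -31820.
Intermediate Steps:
N = -31/3 (N = (1/3)*(-31) = -31/3 ≈ -10.333)
n(x, X) = 164/3 (n(x, X) = 3 + ((22 - 31/3) + 40) = 3 + (35/3 + 40) = 3 + 155/3 = 164/3)
F(c) = -20
(F(-126) - 31855) + n(3, 141) = (-20 - 31855) + 164/3 = -31875 + 164/3 = -95461/3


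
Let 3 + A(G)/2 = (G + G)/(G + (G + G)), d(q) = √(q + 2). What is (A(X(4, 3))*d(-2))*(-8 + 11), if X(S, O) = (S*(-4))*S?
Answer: 0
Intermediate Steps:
X(S, O) = -4*S² (X(S, O) = (-4*S)*S = -4*S²)
d(q) = √(2 + q)
A(G) = -14/3 (A(G) = -6 + 2*((G + G)/(G + (G + G))) = -6 + 2*((2*G)/(G + 2*G)) = -6 + 2*((2*G)/((3*G))) = -6 + 2*((2*G)*(1/(3*G))) = -6 + 2*(⅔) = -6 + 4/3 = -14/3)
(A(X(4, 3))*d(-2))*(-8 + 11) = (-14*√(2 - 2)/3)*(-8 + 11) = -14*√0/3*3 = -14/3*0*3 = 0*3 = 0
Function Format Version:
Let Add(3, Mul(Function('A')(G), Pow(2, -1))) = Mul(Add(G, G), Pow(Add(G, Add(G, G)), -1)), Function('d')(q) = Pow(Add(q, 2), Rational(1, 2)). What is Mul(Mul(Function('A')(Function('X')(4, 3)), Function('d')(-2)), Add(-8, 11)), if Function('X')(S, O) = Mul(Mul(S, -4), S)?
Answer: 0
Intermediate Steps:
Function('X')(S, O) = Mul(-4, Pow(S, 2)) (Function('X')(S, O) = Mul(Mul(-4, S), S) = Mul(-4, Pow(S, 2)))
Function('d')(q) = Pow(Add(2, q), Rational(1, 2))
Function('A')(G) = Rational(-14, 3) (Function('A')(G) = Add(-6, Mul(2, Mul(Add(G, G), Pow(Add(G, Add(G, G)), -1)))) = Add(-6, Mul(2, Mul(Mul(2, G), Pow(Add(G, Mul(2, G)), -1)))) = Add(-6, Mul(2, Mul(Mul(2, G), Pow(Mul(3, G), -1)))) = Add(-6, Mul(2, Mul(Mul(2, G), Mul(Rational(1, 3), Pow(G, -1))))) = Add(-6, Mul(2, Rational(2, 3))) = Add(-6, Rational(4, 3)) = Rational(-14, 3))
Mul(Mul(Function('A')(Function('X')(4, 3)), Function('d')(-2)), Add(-8, 11)) = Mul(Mul(Rational(-14, 3), Pow(Add(2, -2), Rational(1, 2))), Add(-8, 11)) = Mul(Mul(Rational(-14, 3), Pow(0, Rational(1, 2))), 3) = Mul(Mul(Rational(-14, 3), 0), 3) = Mul(0, 3) = 0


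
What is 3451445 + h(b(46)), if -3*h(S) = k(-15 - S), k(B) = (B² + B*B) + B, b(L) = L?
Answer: 10346954/3 ≈ 3.4490e+6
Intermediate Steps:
k(B) = B + 2*B² (k(B) = (B² + B²) + B = 2*B² + B = B + 2*B²)
h(S) = -(-29 - 2*S)*(-15 - S)/3 (h(S) = -(-15 - S)*(1 + 2*(-15 - S))/3 = -(-15 - S)*(1 + (-30 - 2*S))/3 = -(-15 - S)*(-29 - 2*S)/3 = -(-29 - 2*S)*(-15 - S)/3)
3451445 + h(b(46)) = 3451445 - (15 + 46)*(29 + 2*46)/3 = 3451445 - ⅓*61*(29 + 92) = 3451445 - ⅓*61*121 = 3451445 - 7381/3 = 10346954/3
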